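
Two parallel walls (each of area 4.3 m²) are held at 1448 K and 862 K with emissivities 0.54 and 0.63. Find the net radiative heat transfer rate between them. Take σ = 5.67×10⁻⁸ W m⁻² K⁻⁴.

For two large parallel gray plates, q = σ(T₁⁴ − T₂⁴) / (1/ε₁ + 1/ε₂ − 1).
1/ε₁ + 1/ε₂ − 1 = 1/0.54 + 1/0.63 − 1 = 2.439.
T₁⁴ − T₂⁴ = 4.40×10^12 − 5.52×10^11 = 3.84×10^12 K⁴.
q = 5.67×10⁻⁸ × 3.84×10^12 / 2.439 = 89400 W/m².
Q = q·A = 89400 × 4.3 = 3.84×10^5 W.

Q ≈ 3.84×10^5 W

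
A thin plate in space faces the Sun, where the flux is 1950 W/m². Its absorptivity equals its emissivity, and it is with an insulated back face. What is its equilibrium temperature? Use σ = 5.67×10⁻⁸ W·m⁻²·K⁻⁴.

Absorbed flux αS = emitted flux εσT⁴ (one radiating face); with α = ε, T = (S/σ)^(1/4).
T = (1950 / 5.67×10⁻⁸)^(1/4) = (3.44×10^10)^(1/4).
T = 431 K.

T ≈ 431 K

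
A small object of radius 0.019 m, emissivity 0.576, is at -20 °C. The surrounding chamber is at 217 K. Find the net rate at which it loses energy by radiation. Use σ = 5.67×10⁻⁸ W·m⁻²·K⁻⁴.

A = 4πr² = 4π × (0.019)² = 4.54×10^-3 m².
Convert: -20 °C = 253 K.
Q = εσA(T⁴ − T_s⁴). T⁴ − T_s⁴ = (253)⁴ − (217)⁴ = 4.10×10^9 − 2.22×10^9 = 1.88×10^9 K⁴.
Q = 0.576 × 5.67×10⁻⁸ × 4.54×10^-3 × 1.88×10^9 = 0.279 W.

Q ≈ 0.279 W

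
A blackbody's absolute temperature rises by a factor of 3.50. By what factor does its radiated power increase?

P ∝ T⁴, so the power scales as (3.50)⁴ = 150.

factor ≈ 150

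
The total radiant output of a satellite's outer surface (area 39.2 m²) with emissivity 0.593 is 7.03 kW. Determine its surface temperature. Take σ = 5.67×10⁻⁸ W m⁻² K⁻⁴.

From P = εσAT⁴, T = (P / εσA)^(1/4) = (7030 / (0.593 × 5.67×10⁻⁸ × 39.2))^(1/4).
T = (5.33×10^9)^(1/4) = 270 K.

T ≈ 270 K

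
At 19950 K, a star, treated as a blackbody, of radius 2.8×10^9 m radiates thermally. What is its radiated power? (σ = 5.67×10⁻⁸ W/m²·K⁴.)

A = 4πr² = 4π × (2.8×10^9)² = 9.85×10^19 m².
P = σAT⁴ = 5.67×10⁻⁸ × 9.85×10^19 × (19950)⁴ = 5.67×10⁻⁸ × 9.85×10^19 × 1.58×10^17.
P = 8.85×10^29 W.

P ≈ 8.85×10^29 W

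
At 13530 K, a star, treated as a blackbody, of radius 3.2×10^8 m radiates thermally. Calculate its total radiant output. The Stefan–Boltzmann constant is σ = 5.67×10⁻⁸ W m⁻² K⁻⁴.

P ≈ 2.45×10^27 W

A = 4πr² = 4π × (3.2×10^8)² = 1.29×10^18 m².
P = σAT⁴ = 5.67×10⁻⁸ × 1.29×10^18 × (13530)⁴ = 5.67×10⁻⁸ × 1.29×10^18 × 3.35×10^16.
P = 2.45×10^27 W.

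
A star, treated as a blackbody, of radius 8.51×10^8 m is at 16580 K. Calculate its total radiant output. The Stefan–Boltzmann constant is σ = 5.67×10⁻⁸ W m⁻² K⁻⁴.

P ≈ 3.90×10^28 W

A = 4πr² = 4π × (8.51×10^8)² = 9.10×10^18 m².
P = σAT⁴ = 5.67×10⁻⁸ × 9.10×10^18 × (16580)⁴ = 5.67×10⁻⁸ × 9.10×10^18 × 7.56×10^16.
P = 3.90×10^28 W.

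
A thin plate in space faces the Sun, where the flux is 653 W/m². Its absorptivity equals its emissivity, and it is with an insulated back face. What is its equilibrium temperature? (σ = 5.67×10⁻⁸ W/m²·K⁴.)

Absorbed flux αS = emitted flux εσT⁴ (one radiating face); with α = ε, T = (S/σ)^(1/4).
T = (653 / 5.67×10⁻⁸)^(1/4) = (1.15×10^10)^(1/4).
T = 328 K.

T ≈ 328 K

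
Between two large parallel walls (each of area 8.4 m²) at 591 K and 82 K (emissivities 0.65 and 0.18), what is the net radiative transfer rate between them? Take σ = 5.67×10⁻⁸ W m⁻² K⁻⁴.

For two large parallel gray plates, q = σ(T₁⁴ − T₂⁴) / (1/ε₁ + 1/ε₂ − 1).
1/ε₁ + 1/ε₂ − 1 = 1/0.65 + 1/0.18 − 1 = 6.094.
T₁⁴ − T₂⁴ = 1.22×10^11 − 4.52×10^7 = 1.22×10^11 K⁴.
q = 5.67×10⁻⁸ × 1.22×10^11 / 6.094 = 1130 W/m².
Q = q·A = 1130 × 8.4 = 9530 W.

Q ≈ 9530 W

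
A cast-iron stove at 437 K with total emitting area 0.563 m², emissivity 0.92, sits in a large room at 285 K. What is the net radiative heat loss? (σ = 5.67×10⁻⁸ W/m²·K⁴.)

Q ≈ 877 W

Q = εσA(T⁴ − T_s⁴). T⁴ − T_s⁴ = (437)⁴ − (285)⁴ = 3.65×10^10 − 6.60×10^9 = 2.99×10^10 K⁴.
Q = 0.92 × 5.67×10⁻⁸ × 0.563 × 2.99×10^10 = 877 W.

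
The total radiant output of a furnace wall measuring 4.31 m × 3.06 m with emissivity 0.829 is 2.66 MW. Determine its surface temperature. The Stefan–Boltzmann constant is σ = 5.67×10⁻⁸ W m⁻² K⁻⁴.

A = 4.31 × 3.06 = 13.2 m².
From P = εσAT⁴, T = (P / εσA)^(1/4) = (2.66×10^6 / (0.829 × 5.67×10⁻⁸ × 13.2))^(1/4).
T = (4.29×10^12)^(1/4) = 1440 K.

T ≈ 1440 K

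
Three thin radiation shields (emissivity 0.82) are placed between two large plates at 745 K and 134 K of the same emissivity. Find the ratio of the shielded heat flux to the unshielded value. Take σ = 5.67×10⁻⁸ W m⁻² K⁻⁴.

ratio ≈ 0.250

With N identical shields there are N+1 = 4 gaps in series, each with the same radiative resistance, so the flux falls to 1/(N+1) of its unshielded value.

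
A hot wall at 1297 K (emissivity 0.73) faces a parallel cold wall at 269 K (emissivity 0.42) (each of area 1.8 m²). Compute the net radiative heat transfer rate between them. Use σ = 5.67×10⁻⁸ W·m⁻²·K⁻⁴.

For two large parallel gray plates, q = σ(T₁⁴ − T₂⁴) / (1/ε₁ + 1/ε₂ − 1).
1/ε₁ + 1/ε₂ − 1 = 1/0.73 + 1/0.42 − 1 = 2.751.
T₁⁴ − T₂⁴ = 2.83×10^12 − 5.24×10^9 = 2.82×10^12 K⁴.
q = 5.67×10⁻⁸ × 2.82×10^12 / 2.751 = 58200 W/m².
Q = q·A = 58200 × 1.8 = 1.05×10^5 W.

Q ≈ 1.05×10^5 W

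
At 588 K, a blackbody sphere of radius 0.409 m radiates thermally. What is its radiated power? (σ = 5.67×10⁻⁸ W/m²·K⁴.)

P ≈ 14200 W

A = 4πr² = 4π × (0.409)² = 2.10 m².
P = σAT⁴ = 5.67×10⁻⁸ × 2.10 × (588)⁴ = 5.67×10⁻⁸ × 2.10 × 1.20×10^11.
P = 14200 W.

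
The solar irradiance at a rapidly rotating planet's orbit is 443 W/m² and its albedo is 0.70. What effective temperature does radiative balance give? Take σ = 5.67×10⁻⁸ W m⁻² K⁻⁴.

T ≈ 156 K

Power absorbed = (1−a)S·πR²; power emitted = 4πR²σT⁴. Equating and cancelling πR²:
T = ((1−a)S / 4σ)^(1/4) = (133 / (4 × 5.67×10⁻⁸))^(1/4) = (5.86×10^8)^(1/4).
T = 156 K.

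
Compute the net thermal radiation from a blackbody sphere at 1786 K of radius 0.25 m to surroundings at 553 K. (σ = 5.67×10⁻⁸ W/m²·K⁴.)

Q ≈ 4.49×10^5 W

A = 4πr² = 4π × (0.25)² = 0.785 m².
Q = σA(T⁴ − T_s⁴). T⁴ − T_s⁴ = (1786)⁴ − (553)⁴ = 1.02×10^13 − 9.35×10^10 = 1.01×10^13 K⁴.
Q = 5.67×10⁻⁸ × 0.785 × 1.01×10^13 = 4.49×10^5 W.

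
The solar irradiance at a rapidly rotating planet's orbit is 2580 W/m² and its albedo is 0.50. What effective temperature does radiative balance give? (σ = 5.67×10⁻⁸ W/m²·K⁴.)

Power absorbed = (1−a)S·πR²; power emitted = 4πR²σT⁴. Equating and cancelling πR²:
T = ((1−a)S / 4σ)^(1/4) = (1290 / (4 × 5.67×10⁻⁸))^(1/4) = (5.69×10^9)^(1/4).
T = 275 K.

T ≈ 275 K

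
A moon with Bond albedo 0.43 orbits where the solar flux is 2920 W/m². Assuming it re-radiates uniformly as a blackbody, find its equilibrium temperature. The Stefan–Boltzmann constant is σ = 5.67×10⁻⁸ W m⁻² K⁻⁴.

Power absorbed = (1−a)S·πR²; power emitted = 4πR²σT⁴. Equating and cancelling πR²:
T = ((1−a)S / 4σ)^(1/4) = (1660 / (4 × 5.67×10⁻⁸))^(1/4) = (7.34×10^9)^(1/4).
T = 293 K.

T ≈ 293 K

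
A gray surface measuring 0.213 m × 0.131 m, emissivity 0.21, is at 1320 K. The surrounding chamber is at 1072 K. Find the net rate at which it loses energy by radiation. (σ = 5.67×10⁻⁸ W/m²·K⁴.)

A = 0.213 × 0.131 = 0.0279 m².
Q = εσA(T⁴ − T_s⁴). T⁴ − T_s⁴ = (1320)⁴ − (1072)⁴ = 3.04×10^12 − 1.32×10^12 = 1.72×10^12 K⁴.
Q = 0.21 × 5.67×10⁻⁸ × 0.0279 × 1.72×10^12 = 570 W.

Q ≈ 570 W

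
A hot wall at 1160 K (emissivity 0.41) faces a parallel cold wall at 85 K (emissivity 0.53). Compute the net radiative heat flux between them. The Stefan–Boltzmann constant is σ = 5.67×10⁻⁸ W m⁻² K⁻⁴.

q ≈ 30900 W/m²

For two large parallel gray plates, q = σ(T₁⁴ − T₂⁴) / (1/ε₁ + 1/ε₂ − 1).
1/ε₁ + 1/ε₂ − 1 = 1/0.41 + 1/0.53 − 1 = 3.326.
T₁⁴ − T₂⁴ = 1.81×10^12 − 5.22×10^7 = 1.81×10^12 K⁴.
q = 5.67×10⁻⁸ × 1.81×10^12 / 3.326 = 30900 W/m².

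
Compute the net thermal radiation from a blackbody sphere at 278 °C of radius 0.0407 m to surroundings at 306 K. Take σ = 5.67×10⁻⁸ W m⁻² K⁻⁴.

A = 4πr² = 4π × (0.0407)² = 0.0208 m².
Convert: 278 °C = 551 K.
Q = σA(T⁴ − T_s⁴). T⁴ − T_s⁴ = (551)⁴ − (306)⁴ = 9.22×10^10 − 8.77×10^9 = 8.34×10^10 K⁴.
Q = 5.67×10⁻⁸ × 0.0208 × 8.34×10^10 = 98.4 W.

Q ≈ 98.4 W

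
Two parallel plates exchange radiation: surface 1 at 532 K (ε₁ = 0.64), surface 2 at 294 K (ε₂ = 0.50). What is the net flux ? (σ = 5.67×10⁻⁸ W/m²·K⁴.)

For two large parallel gray plates, q = σ(T₁⁴ − T₂⁴) / (1/ε₁ + 1/ε₂ − 1).
1/ε₁ + 1/ε₂ − 1 = 1/0.64 + 1/0.50 − 1 = 2.562.
T₁⁴ − T₂⁴ = 8.01×10^10 − 7.47×10^9 = 7.26×10^10 K⁴.
q = 5.67×10⁻⁸ × 7.26×10^10 / 2.562 = 1610 W/m².

q ≈ 1610 W/m²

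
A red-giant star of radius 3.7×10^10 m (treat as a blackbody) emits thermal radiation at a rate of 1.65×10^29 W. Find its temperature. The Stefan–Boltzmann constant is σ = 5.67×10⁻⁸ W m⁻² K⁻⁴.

T ≈ 3610 K

A = 4πr² = 4π × (3.7×10^10)² = 1.72×10^22 m².
From P = σAT⁴, T = (P / σA)^(1/4) = (1.65×10^29 / (5.67×10⁻⁸ × 1.72×10^22))^(1/4).
T = (1.69×10^14)^(1/4) = 3610 K.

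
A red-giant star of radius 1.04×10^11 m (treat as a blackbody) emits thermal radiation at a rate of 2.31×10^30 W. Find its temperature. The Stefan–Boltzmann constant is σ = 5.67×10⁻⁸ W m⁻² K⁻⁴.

T ≈ 4160 K

A = 4πr² = 4π × (1.04×10^11)² = 1.36×10^23 m².
From P = σAT⁴, T = (P / σA)^(1/4) = (2.31×10^30 / (5.67×10⁻⁸ × 1.36×10^23))^(1/4).
T = (3.00×10^14)^(1/4) = 4160 K.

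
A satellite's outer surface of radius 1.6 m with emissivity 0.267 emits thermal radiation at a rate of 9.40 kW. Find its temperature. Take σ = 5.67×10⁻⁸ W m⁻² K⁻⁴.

T ≈ 373 K

A = 4πr² = 4π × (1.6)² = 32.2 m².
From P = εσAT⁴, T = (P / εσA)^(1/4) = (9400 / (0.267 × 5.67×10⁻⁸ × 32.2))^(1/4).
T = (1.93×10^10)^(1/4) = 373 K.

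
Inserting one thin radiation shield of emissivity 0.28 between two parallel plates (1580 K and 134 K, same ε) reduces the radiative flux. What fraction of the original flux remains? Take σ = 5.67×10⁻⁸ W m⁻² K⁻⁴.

With N identical shields there are N+1 = 2 gaps in series, each with the same radiative resistance, so the flux falls to 1/(N+1) of its unshielded value.

ratio ≈ 0.500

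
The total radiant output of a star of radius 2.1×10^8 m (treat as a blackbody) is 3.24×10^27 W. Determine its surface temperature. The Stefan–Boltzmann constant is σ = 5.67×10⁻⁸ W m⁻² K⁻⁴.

T ≈ 17900 K

A = 4πr² = 4π × (2.1×10^8)² = 5.54×10^17 m².
From P = σAT⁴, T = (P / σA)^(1/4) = (3.24×10^27 / (5.67×10⁻⁸ × 5.54×10^17))^(1/4).
T = (1.03×10^17)^(1/4) = 17900 K.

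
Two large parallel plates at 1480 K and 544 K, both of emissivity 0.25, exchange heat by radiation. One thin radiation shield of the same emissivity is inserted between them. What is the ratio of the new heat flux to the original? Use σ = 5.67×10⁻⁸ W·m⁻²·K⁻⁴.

With N identical shields there are N+1 = 2 gaps in series, each with the same radiative resistance, so the flux falls to 1/(N+1) of its unshielded value.

ratio ≈ 0.500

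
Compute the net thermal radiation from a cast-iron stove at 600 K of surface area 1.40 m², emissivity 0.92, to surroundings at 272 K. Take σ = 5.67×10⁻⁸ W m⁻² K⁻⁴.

Q = εσA(T⁴ − T_s⁴). T⁴ − T_s⁴ = (600)⁴ − (272)⁴ = 1.30×10^11 − 5.47×10^9 = 1.24×10^11 K⁴.
Q = 0.92 × 5.67×10⁻⁸ × 1.40 × 1.24×10^11 = 9060 W.

Q ≈ 9060 W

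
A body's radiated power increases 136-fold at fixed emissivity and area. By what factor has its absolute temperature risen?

P ∝ T⁴ ⇒ T ∝ P^(1/4), so T scales by (136)^(1/4) = 3.41.

factor ≈ 3.41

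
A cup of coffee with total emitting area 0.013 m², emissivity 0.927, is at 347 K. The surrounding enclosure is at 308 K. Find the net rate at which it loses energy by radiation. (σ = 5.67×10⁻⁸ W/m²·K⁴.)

Q = εσA(T⁴ − T_s⁴). T⁴ − T_s⁴ = (347)⁴ − (308)⁴ = 1.45×10^10 − 9.00×10^9 = 5.50×10^9 K⁴.
Q = 0.927 × 5.67×10⁻⁸ × 0.0130 × 5.50×10^9 = 3.76 W.

Q ≈ 3.76 W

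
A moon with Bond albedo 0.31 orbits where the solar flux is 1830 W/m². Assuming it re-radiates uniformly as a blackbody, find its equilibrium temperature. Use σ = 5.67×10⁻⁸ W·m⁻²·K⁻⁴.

T ≈ 273 K

Power absorbed = (1−a)S·πR²; power emitted = 4πR²σT⁴. Equating and cancelling πR²:
T = ((1−a)S / 4σ)^(1/4) = (1260 / (4 × 5.67×10⁻⁸))^(1/4) = (5.57×10^9)^(1/4).
T = 273 K.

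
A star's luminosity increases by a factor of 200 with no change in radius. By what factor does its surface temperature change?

P ∝ T⁴ ⇒ T ∝ P^(1/4), so T scales by (200)^(1/4) = 3.76.

factor ≈ 3.76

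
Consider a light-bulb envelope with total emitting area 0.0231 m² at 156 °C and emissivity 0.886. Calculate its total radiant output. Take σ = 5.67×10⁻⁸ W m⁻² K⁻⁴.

156 °C = 429 K.
Stefan–Boltzmann: P = εσAT⁴ = 0.886 × 5.67×10⁻⁸ × 0.0231 × (429)⁴ = 0.886 × 5.67×10⁻⁸ × 0.0231 × 3.39×10^10.
P = 39.3 W.

P ≈ 39.3 W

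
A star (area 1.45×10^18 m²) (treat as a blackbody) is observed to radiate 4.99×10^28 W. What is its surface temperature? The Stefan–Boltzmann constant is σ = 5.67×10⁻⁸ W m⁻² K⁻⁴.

From P = σAT⁴, T = (P / σA)^(1/4) = (4.99×10^28 / (5.67×10⁻⁸ × 1.45×10^18))^(1/4).
T = (6.07×10^17)^(1/4) = 27900 K.

T ≈ 27900 K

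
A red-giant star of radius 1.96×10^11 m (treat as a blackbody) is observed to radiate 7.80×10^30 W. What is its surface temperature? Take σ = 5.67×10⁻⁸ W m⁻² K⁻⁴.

A = 4πr² = 4π × (1.96×10^11)² = 4.83×10^23 m².
From P = σAT⁴, T = (P / σA)^(1/4) = (7.80×10^30 / (5.67×10⁻⁸ × 4.83×10^23))^(1/4).
T = (2.85×10^14)^(1/4) = 4110 K.

T ≈ 4110 K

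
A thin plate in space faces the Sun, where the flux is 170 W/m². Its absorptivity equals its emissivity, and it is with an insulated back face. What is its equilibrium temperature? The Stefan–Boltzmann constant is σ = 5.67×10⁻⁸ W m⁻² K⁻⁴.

Absorbed flux αS = emitted flux εσT⁴ (one radiating face); with α = ε, T = (S/σ)^(1/4).
T = (170 / 5.67×10⁻⁸)^(1/4) = (3.00×10^9)^(1/4).
T = 234 K.

T ≈ 234 K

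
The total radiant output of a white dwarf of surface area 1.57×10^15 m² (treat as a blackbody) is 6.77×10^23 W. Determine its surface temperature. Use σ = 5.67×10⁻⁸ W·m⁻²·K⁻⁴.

T ≈ 9340 K

From P = σAT⁴, T = (P / σA)^(1/4) = (6.77×10^23 / (5.67×10⁻⁸ × 1.57×10^15))^(1/4).
T = (7.61×10^15)^(1/4) = 9340 K.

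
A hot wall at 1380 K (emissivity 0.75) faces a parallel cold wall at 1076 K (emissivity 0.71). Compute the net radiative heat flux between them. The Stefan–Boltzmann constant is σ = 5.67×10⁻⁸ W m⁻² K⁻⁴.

q ≈ 74400 W/m²

For two large parallel gray plates, q = σ(T₁⁴ − T₂⁴) / (1/ε₁ + 1/ε₂ − 1).
1/ε₁ + 1/ε₂ − 1 = 1/0.75 + 1/0.71 − 1 = 1.742.
T₁⁴ − T₂⁴ = 3.63×10^12 − 1.34×10^12 = 2.29×10^12 K⁴.
q = 5.67×10⁻⁸ × 2.29×10^12 / 1.742 = 74400 W/m².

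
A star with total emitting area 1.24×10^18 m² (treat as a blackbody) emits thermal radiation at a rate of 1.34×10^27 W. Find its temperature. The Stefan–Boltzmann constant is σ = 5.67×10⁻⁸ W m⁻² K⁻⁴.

T ≈ 11700 K

From P = σAT⁴, T = (P / σA)^(1/4) = (1.34×10^27 / (5.67×10⁻⁸ × 1.24×10^18))^(1/4).
T = (1.91×10^16)^(1/4) = 11700 K.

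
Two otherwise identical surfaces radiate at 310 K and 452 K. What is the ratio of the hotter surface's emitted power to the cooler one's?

ratio ≈ 4.52

P ∝ T⁴, so the ratio is (452/310)⁴ = (1.458)⁴ = 4.52.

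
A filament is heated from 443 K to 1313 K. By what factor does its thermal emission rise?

P ∝ T⁴, so the ratio is (1313/443)⁴ = (2.964)⁴ = 77.2.

ratio ≈ 77.2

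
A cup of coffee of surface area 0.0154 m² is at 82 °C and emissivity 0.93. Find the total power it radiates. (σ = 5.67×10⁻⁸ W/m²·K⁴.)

82 °C = 355 K.
Stefan–Boltzmann: P = εσAT⁴ = 0.93 × 5.67×10⁻⁸ × 0.0154 × (355)⁴ = 0.93 × 5.67×10⁻⁸ × 0.0154 × 1.59×10^10.
P = 12.9 W.

P ≈ 12.9 W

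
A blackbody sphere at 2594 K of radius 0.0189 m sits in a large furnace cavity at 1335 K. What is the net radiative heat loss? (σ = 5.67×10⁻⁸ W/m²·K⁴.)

A = 4πr² = 4π × (0.0189)² = 4.49×10^-3 m².
Q = σA(T⁴ − T_s⁴). T⁴ − T_s⁴ = (2594)⁴ − (1335)⁴ = 4.53×10^13 − 3.18×10^12 = 4.21×10^13 K⁴.
Q = 5.67×10⁻⁸ × 4.49×10^-3 × 4.21×10^13 = 10700 W.

Q ≈ 10700 W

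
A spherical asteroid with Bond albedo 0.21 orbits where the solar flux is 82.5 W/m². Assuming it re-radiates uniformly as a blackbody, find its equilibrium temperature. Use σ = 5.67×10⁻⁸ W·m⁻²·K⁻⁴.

T ≈ 130 K

Power absorbed = (1−a)S·πR²; power emitted = 4πR²σT⁴. Equating and cancelling πR²:
T = ((1−a)S / 4σ)^(1/4) = (65.2 / (4 × 5.67×10⁻⁸))^(1/4) = (2.87×10^8)^(1/4).
T = 130 K.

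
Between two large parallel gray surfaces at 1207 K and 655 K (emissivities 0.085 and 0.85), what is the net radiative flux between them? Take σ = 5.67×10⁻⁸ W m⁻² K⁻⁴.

For two large parallel gray plates, q = σ(T₁⁴ − T₂⁴) / (1/ε₁ + 1/ε₂ − 1).
1/ε₁ + 1/ε₂ − 1 = 1/0.085 + 1/0.85 − 1 = 11.94.
T₁⁴ − T₂⁴ = 2.12×10^12 − 1.84×10^11 = 1.94×10^12 K⁴.
q = 5.67×10⁻⁸ × 1.94×10^12 / 11.94 = 9200 W/m².

q ≈ 9200 W/m²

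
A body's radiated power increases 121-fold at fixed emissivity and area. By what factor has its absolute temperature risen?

factor ≈ 3.32

P ∝ T⁴ ⇒ T ∝ P^(1/4), so T scales by (121)^(1/4) = 3.32.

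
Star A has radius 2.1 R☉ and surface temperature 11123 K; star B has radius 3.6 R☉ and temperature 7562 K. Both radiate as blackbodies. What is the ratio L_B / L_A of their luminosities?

L_B/L_A ≈ 0.628

L = 4πR²σT⁴ ∝ R²T⁴, so L_B/L_A = (3.6/2.1)² × (7562/11123)⁴ = 2.94 × 0.214 = 0.628.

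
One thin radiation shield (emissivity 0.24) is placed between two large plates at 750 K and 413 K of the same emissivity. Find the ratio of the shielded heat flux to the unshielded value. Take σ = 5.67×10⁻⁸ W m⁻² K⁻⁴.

With N identical shields there are N+1 = 2 gaps in series, each with the same radiative resistance, so the flux falls to 1/(N+1) of its unshielded value.

ratio ≈ 0.500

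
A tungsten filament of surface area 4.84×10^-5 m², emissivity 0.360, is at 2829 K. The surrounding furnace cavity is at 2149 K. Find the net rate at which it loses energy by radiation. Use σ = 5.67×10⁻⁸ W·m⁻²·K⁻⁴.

Q = εσA(T⁴ − T_s⁴). T⁴ − T_s⁴ = (2829)⁴ − (2149)⁴ = 6.41×10^13 − 2.13×10^13 = 4.27×10^13 K⁴.
Q = 0.360 × 5.67×10⁻⁸ × 4.84×10^-5 × 4.27×10^13 = 42.2 W.

Q ≈ 42.2 W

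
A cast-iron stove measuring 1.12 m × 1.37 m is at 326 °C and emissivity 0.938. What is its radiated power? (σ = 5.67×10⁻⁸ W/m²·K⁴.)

P ≈ 10500 W

A = 1.12 × 1.37 = 1.53 m².
326 °C = 599 K.
P = εσAT⁴ = 0.938 × 5.67×10⁻⁸ × 1.53 × (599)⁴ = 0.938 × 5.67×10⁻⁸ × 1.53 × 1.29×10^11.
P = 10500 W.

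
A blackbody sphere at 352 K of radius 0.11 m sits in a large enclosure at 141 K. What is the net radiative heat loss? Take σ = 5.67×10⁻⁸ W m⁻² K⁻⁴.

A = 4πr² = 4π × (0.11)² = 0.152 m².
Q = σA(T⁴ − T_s⁴). T⁴ − T_s⁴ = (352)⁴ − (141)⁴ = 1.54×10^10 − 3.95×10^8 = 1.50×10^10 K⁴.
Q = 5.67×10⁻⁸ × 0.152 × 1.50×10^10 = 129 W.

Q ≈ 129 W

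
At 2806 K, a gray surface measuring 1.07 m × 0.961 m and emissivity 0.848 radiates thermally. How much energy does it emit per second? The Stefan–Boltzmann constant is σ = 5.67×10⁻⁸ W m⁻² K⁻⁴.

A = 1.07 × 0.961 = 1.03 m².
P = εσAT⁴ = 0.848 × 5.67×10⁻⁸ × 1.03 × (2806)⁴ = 0.848 × 5.67×10⁻⁸ × 1.03 × 6.20×10^13.
P = 3.07×10^6 W.

P ≈ 3.07×10^6 W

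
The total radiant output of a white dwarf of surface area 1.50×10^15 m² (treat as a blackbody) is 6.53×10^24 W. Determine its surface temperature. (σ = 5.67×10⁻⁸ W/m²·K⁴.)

T ≈ 16600 K

From P = σAT⁴, T = (P / σA)^(1/4) = (6.53×10^24 / (5.67×10⁻⁸ × 1.50×10^15))^(1/4).
T = (7.68×10^16)^(1/4) = 16600 K.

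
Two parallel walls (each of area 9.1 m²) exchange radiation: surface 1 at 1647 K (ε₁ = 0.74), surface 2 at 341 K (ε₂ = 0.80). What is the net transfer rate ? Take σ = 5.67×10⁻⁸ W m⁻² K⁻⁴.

For two large parallel gray plates, q = σ(T₁⁴ − T₂⁴) / (1/ε₁ + 1/ε₂ − 1).
1/ε₁ + 1/ε₂ − 1 = 1/0.74 + 1/0.80 − 1 = 1.601.
T₁⁴ − T₂⁴ = 7.36×10^12 − 1.35×10^10 = 7.34×10^12 K⁴.
q = 5.67×10⁻⁸ × 7.34×10^12 / 1.601 = 2.60×10^5 W/m².
Q = q·A = 2.60×10^5 × 9.1 = 2.37×10^6 W.

Q ≈ 2.37×10^6 W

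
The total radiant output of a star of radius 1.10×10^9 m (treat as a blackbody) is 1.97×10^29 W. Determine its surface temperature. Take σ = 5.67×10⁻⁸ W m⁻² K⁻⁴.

T ≈ 21900 K

A = 4πr² = 4π × (1.10×10^9)² = 1.52×10^19 m².
From P = σAT⁴, T = (P / σA)^(1/4) = (1.97×10^29 / (5.67×10⁻⁸ × 1.52×10^19))^(1/4).
T = (2.29×10^17)^(1/4) = 21900 K.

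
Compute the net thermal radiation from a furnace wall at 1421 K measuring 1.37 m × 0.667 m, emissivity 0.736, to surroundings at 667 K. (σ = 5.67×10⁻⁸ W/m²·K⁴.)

Q ≈ 1.48×10^5 W

A = 1.37 × 0.667 = 0.914 m².
Q = εσA(T⁴ − T_s⁴). T⁴ − T_s⁴ = (1421)⁴ − (667)⁴ = 4.08×10^12 − 1.98×10^11 = 3.88×10^12 K⁴.
Q = 0.736 × 5.67×10⁻⁸ × 0.914 × 3.88×10^12 = 1.48×10^5 W.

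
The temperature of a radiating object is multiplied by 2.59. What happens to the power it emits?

factor ≈ 45.0

P ∝ T⁴, so the power scales as (2.59)⁴ = 45.0.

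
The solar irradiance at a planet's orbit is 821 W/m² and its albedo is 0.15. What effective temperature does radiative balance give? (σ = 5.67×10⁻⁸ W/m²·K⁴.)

Power absorbed = (1−a)S·πR²; power emitted = 4πR²σT⁴. Equating and cancelling πR²:
T = ((1−a)S / 4σ)^(1/4) = (698 / (4 × 5.67×10⁻⁸))^(1/4) = (3.08×10^9)^(1/4).
T = 236 K.

T ≈ 236 K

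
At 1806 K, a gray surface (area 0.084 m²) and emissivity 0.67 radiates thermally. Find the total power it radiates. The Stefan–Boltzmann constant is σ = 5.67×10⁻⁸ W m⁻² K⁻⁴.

P ≈ 33900 W

Stefan–Boltzmann: P = εσAT⁴ = 0.67 × 5.67×10⁻⁸ × 0.0840 × (1806)⁴ = 0.67 × 5.67×10⁻⁸ × 0.0840 × 1.06×10^13.
P = 33900 W.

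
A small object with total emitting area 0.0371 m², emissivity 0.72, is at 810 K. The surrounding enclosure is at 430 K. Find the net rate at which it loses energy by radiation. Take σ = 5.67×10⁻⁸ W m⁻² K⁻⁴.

Q ≈ 600 W

Q = εσA(T⁴ − T_s⁴). T⁴ − T_s⁴ = (810)⁴ − (430)⁴ = 4.30×10^11 − 3.42×10^10 = 3.96×10^11 K⁴.
Q = 0.72 × 5.67×10⁻⁸ × 0.0371 × 3.96×10^11 = 600 W.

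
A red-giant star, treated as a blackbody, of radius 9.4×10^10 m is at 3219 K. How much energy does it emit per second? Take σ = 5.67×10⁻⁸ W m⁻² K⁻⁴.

A = 4πr² = 4π × (9.4×10^10)² = 1.11×10^23 m².
P = σAT⁴ = 5.67×10⁻⁸ × 1.11×10^23 × (3219)⁴ = 5.67×10⁻⁸ × 1.11×10^23 × 1.07×10^14.
P = 6.76×10^29 W.

P ≈ 6.76×10^29 W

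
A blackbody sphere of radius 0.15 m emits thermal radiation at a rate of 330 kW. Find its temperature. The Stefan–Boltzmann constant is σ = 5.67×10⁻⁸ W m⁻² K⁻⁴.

T ≈ 2130 K

A = 4πr² = 4π × (0.15)² = 0.283 m².
From P = σAT⁴, T = (P / σA)^(1/4) = (3.30×10^5 / (5.67×10⁻⁸ × 0.283))^(1/4).
T = (2.06×10^13)^(1/4) = 2130 K.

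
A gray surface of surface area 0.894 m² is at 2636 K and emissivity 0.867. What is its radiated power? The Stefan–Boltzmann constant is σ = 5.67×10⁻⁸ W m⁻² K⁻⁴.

P ≈ 2.12×10^6 W

Stefan–Boltzmann: P = εσAT⁴ = 0.867 × 5.67×10⁻⁸ × 0.894 × (2636)⁴ = 0.867 × 5.67×10⁻⁸ × 0.894 × 4.83×10^13.
P = 2.12×10^6 W.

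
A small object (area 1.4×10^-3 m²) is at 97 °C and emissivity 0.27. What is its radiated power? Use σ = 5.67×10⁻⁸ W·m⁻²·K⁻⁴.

97 °C = 370 K.
Stefan–Boltzmann: P = εσAT⁴ = 0.27 × 5.67×10⁻⁸ × 1.40×10^-3 × (370)⁴ = 0.27 × 5.67×10⁻⁸ × 1.40×10^-3 × 1.87×10^10.
P = 0.402 W.

P ≈ 0.402 W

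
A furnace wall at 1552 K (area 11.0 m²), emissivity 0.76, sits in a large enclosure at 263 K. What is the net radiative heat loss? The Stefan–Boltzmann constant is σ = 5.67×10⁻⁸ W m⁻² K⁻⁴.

Q ≈ 2.75×10^6 W

Q = εσA(T⁴ − T_s⁴). T⁴ − T_s⁴ = (1552)⁴ − (263)⁴ = 5.80×10^12 − 4.78×10^9 = 5.80×10^12 K⁴.
Q = 0.76 × 5.67×10⁻⁸ × 11.0 × 5.80×10^12 = 2.75×10^6 W.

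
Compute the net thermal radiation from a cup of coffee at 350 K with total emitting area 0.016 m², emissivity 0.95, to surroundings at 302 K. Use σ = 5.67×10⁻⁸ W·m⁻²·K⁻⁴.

Q = εσA(T⁴ − T_s⁴). T⁴ − T_s⁴ = (350)⁴ − (302)⁴ = 1.50×10^10 − 8.32×10^9 = 6.69×10^9 K⁴.
Q = 0.95 × 5.67×10⁻⁸ × 0.0160 × 6.69×10^9 = 5.76 W.

Q ≈ 5.76 W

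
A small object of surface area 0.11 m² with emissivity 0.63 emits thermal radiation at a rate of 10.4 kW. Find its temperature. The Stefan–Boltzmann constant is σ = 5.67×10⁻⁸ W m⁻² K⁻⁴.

From P = εσAT⁴, T = (P / εσA)^(1/4) = (10400 / (0.63 × 5.67×10⁻⁸ × 0.110))^(1/4).
T = (2.65×10^12)^(1/4) = 1280 K.

T ≈ 1280 K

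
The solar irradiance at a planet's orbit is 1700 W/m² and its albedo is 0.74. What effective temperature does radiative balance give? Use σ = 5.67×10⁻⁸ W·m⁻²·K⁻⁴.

T ≈ 210 K

Power absorbed = (1−a)S·πR²; power emitted = 4πR²σT⁴. Equating and cancelling πR²:
T = ((1−a)S / 4σ)^(1/4) = (442 / (4 × 5.67×10⁻⁸))^(1/4) = (1.95×10^9)^(1/4).
T = 210 K.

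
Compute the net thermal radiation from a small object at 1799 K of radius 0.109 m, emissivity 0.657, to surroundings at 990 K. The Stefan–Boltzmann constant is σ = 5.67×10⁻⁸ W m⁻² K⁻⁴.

Q ≈ 52900 W

A = 4πr² = 4π × (0.109)² = 0.149 m².
Q = εσA(T⁴ − T_s⁴). T⁴ − T_s⁴ = (1799)⁴ − (990)⁴ = 1.05×10^13 − 9.61×10^11 = 9.51×10^12 K⁴.
Q = 0.657 × 5.67×10⁻⁸ × 0.149 × 9.51×10^12 = 52900 W.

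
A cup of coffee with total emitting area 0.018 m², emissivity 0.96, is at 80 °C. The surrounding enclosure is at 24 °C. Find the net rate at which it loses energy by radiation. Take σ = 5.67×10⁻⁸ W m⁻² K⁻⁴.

Q ≈ 7.59 W

Convert: 80 °C = 353 K; 24 °C = 297 K.
Q = εσA(T⁴ − T_s⁴). T⁴ − T_s⁴ = (353)⁴ − (297)⁴ = 1.55×10^10 − 7.78×10^9 = 7.75×10^9 K⁴.
Q = 0.96 × 5.67×10⁻⁸ × 0.0180 × 7.75×10^9 = 7.59 W.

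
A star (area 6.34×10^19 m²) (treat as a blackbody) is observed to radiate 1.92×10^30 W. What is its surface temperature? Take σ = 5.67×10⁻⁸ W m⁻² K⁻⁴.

T ≈ 27000 K

From P = σAT⁴, T = (P / σA)^(1/4) = (1.92×10^30 / (5.67×10⁻⁸ × 6.34×10^19))^(1/4).
T = (5.34×10^17)^(1/4) = 27000 K.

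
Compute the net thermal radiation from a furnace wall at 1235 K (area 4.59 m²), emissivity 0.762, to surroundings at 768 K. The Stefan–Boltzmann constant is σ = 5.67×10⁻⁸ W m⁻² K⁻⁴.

Q ≈ 3.92×10^5 W

Q = εσA(T⁴ − T_s⁴). T⁴ − T_s⁴ = (1235)⁴ − (768)⁴ = 2.33×10^12 − 3.48×10^11 = 1.98×10^12 K⁴.
Q = 0.762 × 5.67×10⁻⁸ × 4.59 × 1.98×10^12 = 3.92×10^5 W.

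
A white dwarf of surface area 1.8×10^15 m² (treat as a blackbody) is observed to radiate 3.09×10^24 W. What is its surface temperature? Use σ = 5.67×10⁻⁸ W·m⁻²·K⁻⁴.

From P = σAT⁴, T = (P / σA)^(1/4) = (3.09×10^24 / (5.67×10⁻⁸ × 1.80×10^15))^(1/4).
T = (3.03×10^16)^(1/4) = 13200 K.

T ≈ 13200 K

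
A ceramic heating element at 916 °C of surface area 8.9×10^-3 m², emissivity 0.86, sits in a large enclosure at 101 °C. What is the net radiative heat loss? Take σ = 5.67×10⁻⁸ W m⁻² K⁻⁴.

Convert: 916 °C = 1189 K; 101 °C = 374 K.
Q = εσA(T⁴ − T_s⁴). T⁴ − T_s⁴ = (1189)⁴ − (374)⁴ = 2.00×10^12 − 1.96×10^10 = 1.98×10^12 K⁴.
Q = 0.86 × 5.67×10⁻⁸ × 8.90×10^-3 × 1.98×10^12 = 859 W.

Q ≈ 859 W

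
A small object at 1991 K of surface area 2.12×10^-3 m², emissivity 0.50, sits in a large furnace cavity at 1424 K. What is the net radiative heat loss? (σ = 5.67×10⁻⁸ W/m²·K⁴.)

Q = εσA(T⁴ − T_s⁴). T⁴ − T_s⁴ = (1991)⁴ − (1424)⁴ = 1.57×10^13 − 4.11×10^12 = 1.16×10^13 K⁴.
Q = 0.50 × 5.67×10⁻⁸ × 2.12×10^-3 × 1.16×10^13 = 697 W.

Q ≈ 697 W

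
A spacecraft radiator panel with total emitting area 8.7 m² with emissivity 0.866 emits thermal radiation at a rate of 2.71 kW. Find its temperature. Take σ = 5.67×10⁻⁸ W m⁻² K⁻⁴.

T ≈ 282 K

From P = εσAT⁴, T = (P / εσA)^(1/4) = (2710 / (0.866 × 5.67×10⁻⁸ × 8.70))^(1/4).
T = (6.34×10^9)^(1/4) = 282 K.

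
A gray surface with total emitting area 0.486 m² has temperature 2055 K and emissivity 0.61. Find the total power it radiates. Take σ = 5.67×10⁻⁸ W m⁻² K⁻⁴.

P ≈ 3.00×10^5 W

P = εσAT⁴ = 0.61 × 5.67×10⁻⁸ × 0.486 × (2055)⁴ = 0.61 × 5.67×10⁻⁸ × 0.486 × 1.78×10^13.
P = 3.00×10^5 W.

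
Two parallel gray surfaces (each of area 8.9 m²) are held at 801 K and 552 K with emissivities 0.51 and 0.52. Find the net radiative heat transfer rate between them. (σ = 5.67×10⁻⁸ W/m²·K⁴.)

For two large parallel gray plates, q = σ(T₁⁴ − T₂⁴) / (1/ε₁ + 1/ε₂ − 1).
1/ε₁ + 1/ε₂ − 1 = 1/0.51 + 1/0.52 − 1 = 2.884.
T₁⁴ − T₂⁴ = 4.12×10^11 − 9.28×10^10 = 3.19×10^11 K⁴.
q = 5.67×10⁻⁸ × 3.19×10^11 / 2.884 = 6270 W/m².
Q = q·A = 6270 × 8.9 = 55800 W.

Q ≈ 55800 W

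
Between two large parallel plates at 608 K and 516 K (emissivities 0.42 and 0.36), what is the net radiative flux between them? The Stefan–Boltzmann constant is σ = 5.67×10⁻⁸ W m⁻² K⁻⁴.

For two large parallel gray plates, q = σ(T₁⁴ − T₂⁴) / (1/ε₁ + 1/ε₂ − 1).
1/ε₁ + 1/ε₂ − 1 = 1/0.42 + 1/0.36 − 1 = 4.159.
T₁⁴ − T₂⁴ = 1.37×10^11 − 7.09×10^10 = 6.58×10^10 K⁴.
q = 5.67×10⁻⁸ × 6.58×10^10 / 4.159 = 897 W/m².

q ≈ 897 W/m²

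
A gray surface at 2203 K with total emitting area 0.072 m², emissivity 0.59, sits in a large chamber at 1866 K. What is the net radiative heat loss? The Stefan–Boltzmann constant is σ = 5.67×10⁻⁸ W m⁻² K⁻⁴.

Q = εσA(T⁴ − T_s⁴). T⁴ − T_s⁴ = (2203)⁴ − (1866)⁴ = 2.36×10^13 − 1.21×10^13 = 1.14×10^13 K⁴.
Q = 0.59 × 5.67×10⁻⁸ × 0.0720 × 1.14×10^13 = 27500 W.

Q ≈ 27500 W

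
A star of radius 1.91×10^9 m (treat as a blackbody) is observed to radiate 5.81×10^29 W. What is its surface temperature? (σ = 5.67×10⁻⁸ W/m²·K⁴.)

A = 4πr² = 4π × (1.91×10^9)² = 4.58×10^19 m².
From P = σAT⁴, T = (P / σA)^(1/4) = (5.81×10^29 / (5.67×10⁻⁸ × 4.58×10^19))^(1/4).
T = (2.24×10^17)^(1/4) = 21700 K.

T ≈ 21700 K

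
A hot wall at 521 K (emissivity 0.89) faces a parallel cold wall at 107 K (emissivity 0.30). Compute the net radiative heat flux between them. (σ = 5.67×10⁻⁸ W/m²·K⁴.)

q ≈ 1210 W/m²

For two large parallel gray plates, q = σ(T₁⁴ − T₂⁴) / (1/ε₁ + 1/ε₂ − 1).
1/ε₁ + 1/ε₂ − 1 = 1/0.89 + 1/0.30 − 1 = 3.457.
T₁⁴ − T₂⁴ = 7.37×10^10 − 1.31×10^8 = 7.35×10^10 K⁴.
q = 5.67×10⁻⁸ × 7.35×10^10 / 3.457 = 1210 W/m².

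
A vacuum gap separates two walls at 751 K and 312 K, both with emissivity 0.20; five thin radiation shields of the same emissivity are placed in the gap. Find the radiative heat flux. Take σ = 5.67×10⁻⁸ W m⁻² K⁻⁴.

q ≈ 324 W/m²

Each of the 6 gaps contributes resistance (2/ε − 1) = 2/0.20 − 1 = 9.000; total = 54.00.
q = σ(T₁⁴ − T₂⁴) / 54.00 = 5.67×10⁻⁸ × 3.09×10^11 / 54.00 = 324 W/m².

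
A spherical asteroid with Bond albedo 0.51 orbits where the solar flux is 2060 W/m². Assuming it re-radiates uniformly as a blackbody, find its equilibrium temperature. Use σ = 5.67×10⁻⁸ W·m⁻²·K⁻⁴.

Power absorbed = (1−a)S·πR²; power emitted = 4πR²σT⁴. Equating and cancelling πR²:
T = ((1−a)S / 4σ)^(1/4) = (1010 / (4 × 5.67×10⁻⁸))^(1/4) = (4.45×10^9)^(1/4).
T = 258 K.

T ≈ 258 K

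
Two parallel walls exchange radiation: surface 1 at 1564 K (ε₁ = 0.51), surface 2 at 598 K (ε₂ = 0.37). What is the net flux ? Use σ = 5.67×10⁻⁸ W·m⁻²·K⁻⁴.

For two large parallel gray plates, q = σ(T₁⁴ − T₂⁴) / (1/ε₁ + 1/ε₂ − 1).
1/ε₁ + 1/ε₂ − 1 = 1/0.51 + 1/0.37 − 1 = 3.663.
T₁⁴ − T₂⁴ = 5.98×10^12 − 1.28×10^11 = 5.86×10^12 K⁴.
q = 5.67×10⁻⁸ × 5.86×10^12 / 3.663 = 90600 W/m².

q ≈ 90600 W/m²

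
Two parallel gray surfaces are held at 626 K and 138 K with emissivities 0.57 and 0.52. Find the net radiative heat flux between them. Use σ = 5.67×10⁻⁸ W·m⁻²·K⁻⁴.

For two large parallel gray plates, q = σ(T₁⁴ − T₂⁴) / (1/ε₁ + 1/ε₂ − 1).
1/ε₁ + 1/ε₂ − 1 = 1/0.57 + 1/0.52 − 1 = 2.677.
T₁⁴ − T₂⁴ = 1.54×10^11 − 3.63×10^8 = 1.53×10^11 K⁴.
q = 5.67×10⁻⁸ × 1.53×10^11 / 2.677 = 3240 W/m².

q ≈ 3240 W/m²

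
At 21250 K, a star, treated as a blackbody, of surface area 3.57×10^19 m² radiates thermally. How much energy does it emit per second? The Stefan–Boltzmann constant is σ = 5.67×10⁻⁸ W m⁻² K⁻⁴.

P ≈ 4.13×10^29 W

P = σAT⁴ = 5.67×10⁻⁸ × 3.57×10^19 × (21250)⁴ = 5.67×10⁻⁸ × 3.57×10^19 × 2.04×10^17.
P = 4.13×10^29 W.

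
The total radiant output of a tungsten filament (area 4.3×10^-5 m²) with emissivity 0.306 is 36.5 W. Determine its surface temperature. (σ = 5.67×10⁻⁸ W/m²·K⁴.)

T ≈ 2640 K

From P = εσAT⁴, T = (P / εσA)^(1/4) = (36.5 / (0.306 × 5.67×10⁻⁸ × 4.30×10^-5))^(1/4).
T = (4.89×10^13)^(1/4) = 2640 K.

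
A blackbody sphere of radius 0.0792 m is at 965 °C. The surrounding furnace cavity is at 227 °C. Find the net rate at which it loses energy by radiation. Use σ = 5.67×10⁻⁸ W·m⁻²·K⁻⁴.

Q ≈ 10200 W

A = 4πr² = 4π × (0.0792)² = 0.0788 m².
Convert: 965 °C = 1238 K; 227 °C = 500 K.
Q = σA(T⁴ − T_s⁴). T⁴ − T_s⁴ = (1238)⁴ − (500)⁴ = 2.35×10^12 − 6.25×10^10 = 2.29×10^12 K⁴.
Q = 5.67×10⁻⁸ × 0.0788 × 2.29×10^12 = 10200 W.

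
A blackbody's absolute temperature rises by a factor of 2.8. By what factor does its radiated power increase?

P ∝ T⁴, so the power scales as (2.8)⁴ = 61.5.

factor ≈ 61.5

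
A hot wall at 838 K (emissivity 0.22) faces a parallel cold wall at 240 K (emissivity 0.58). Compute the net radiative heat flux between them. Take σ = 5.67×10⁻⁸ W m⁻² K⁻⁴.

q ≈ 5270 W/m²

For two large parallel gray plates, q = σ(T₁⁴ − T₂⁴) / (1/ε₁ + 1/ε₂ − 1).
1/ε₁ + 1/ε₂ − 1 = 1/0.22 + 1/0.58 − 1 = 5.270.
T₁⁴ − T₂⁴ = 4.93×10^11 − 3.32×10^9 = 4.90×10^11 K⁴.
q = 5.67×10⁻⁸ × 4.90×10^11 / 5.270 = 5270 W/m².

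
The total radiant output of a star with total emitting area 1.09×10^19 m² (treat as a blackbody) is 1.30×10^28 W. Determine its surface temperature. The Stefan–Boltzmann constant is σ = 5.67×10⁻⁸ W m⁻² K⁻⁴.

From P = σAT⁴, T = (P / σA)^(1/4) = (1.30×10^28 / (5.67×10⁻⁸ × 1.09×10^19))^(1/4).
T = (2.10×10^16)^(1/4) = 12000 K.

T ≈ 12000 K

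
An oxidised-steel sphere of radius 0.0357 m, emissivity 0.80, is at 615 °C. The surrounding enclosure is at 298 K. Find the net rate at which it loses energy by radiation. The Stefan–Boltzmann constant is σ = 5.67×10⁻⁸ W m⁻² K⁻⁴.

A = 4πr² = 4π × (0.0357)² = 0.0160 m².
Convert: 615 °C = 888 K.
Q = εσA(T⁴ − T_s⁴). T⁴ − T_s⁴ = (888)⁴ − (298)⁴ = 6.22×10^11 − 7.89×10^9 = 6.14×10^11 K⁴.
Q = 0.80 × 5.67×10⁻⁸ × 0.0160 × 6.14×10^11 = 446 W.

Q ≈ 446 W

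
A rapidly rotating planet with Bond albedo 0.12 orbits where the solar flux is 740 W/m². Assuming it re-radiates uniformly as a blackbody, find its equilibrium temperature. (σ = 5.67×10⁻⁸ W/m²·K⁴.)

Power absorbed = (1−a)S·πR²; power emitted = 4πR²σT⁴. Equating and cancelling πR²:
T = ((1−a)S / 4σ)^(1/4) = (651 / (4 × 5.67×10⁻⁸))^(1/4) = (2.87×10^9)^(1/4).
T = 231 K.

T ≈ 231 K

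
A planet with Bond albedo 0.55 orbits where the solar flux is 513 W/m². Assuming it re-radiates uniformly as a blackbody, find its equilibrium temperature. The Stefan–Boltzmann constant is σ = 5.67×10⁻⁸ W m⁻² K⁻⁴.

T ≈ 179 K

Power absorbed = (1−a)S·πR²; power emitted = 4πR²σT⁴. Equating and cancelling πR²:
T = ((1−a)S / 4σ)^(1/4) = (231 / (4 × 5.67×10⁻⁸))^(1/4) = (1.02×10^9)^(1/4).
T = 179 K.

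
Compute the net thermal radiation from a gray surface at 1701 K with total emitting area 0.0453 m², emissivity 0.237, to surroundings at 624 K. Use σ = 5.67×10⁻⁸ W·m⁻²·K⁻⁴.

Q = εσA(T⁴ − T_s⁴). T⁴ − T_s⁴ = (1701)⁴ − (624)⁴ = 8.37×10^12 − 1.52×10^11 = 8.22×10^12 K⁴.
Q = 0.237 × 5.67×10⁻⁸ × 0.0453 × 8.22×10^12 = 5000 W.

Q ≈ 5000 W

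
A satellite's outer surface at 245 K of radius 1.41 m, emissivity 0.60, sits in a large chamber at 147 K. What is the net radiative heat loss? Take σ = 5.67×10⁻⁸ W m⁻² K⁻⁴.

A = 4πr² = 4π × (1.41)² = 25.0 m².
Q = εσA(T⁴ − T_s⁴). T⁴ − T_s⁴ = (245)⁴ − (147)⁴ = 3.60×10^9 − 4.67×10^8 = 3.14×10^9 K⁴.
Q = 0.60 × 5.67×10⁻⁸ × 25.0 × 3.14×10^9 = 2670 W.

Q ≈ 2670 W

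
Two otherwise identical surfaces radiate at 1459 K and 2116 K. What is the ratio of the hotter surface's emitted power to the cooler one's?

P ∝ T⁴, so the ratio is (2116/1459)⁴ = (1.450)⁴ = 4.42.

ratio ≈ 4.42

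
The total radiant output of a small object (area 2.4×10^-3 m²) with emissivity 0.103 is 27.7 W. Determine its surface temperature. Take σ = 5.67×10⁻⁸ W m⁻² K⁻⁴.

From P = εσAT⁴, T = (P / εσA)^(1/4) = (27.7 / (0.103 × 5.67×10⁻⁸ × 2.40×10^-3))^(1/4).
T = (1.98×10^12)^(1/4) = 1190 K.

T ≈ 1190 K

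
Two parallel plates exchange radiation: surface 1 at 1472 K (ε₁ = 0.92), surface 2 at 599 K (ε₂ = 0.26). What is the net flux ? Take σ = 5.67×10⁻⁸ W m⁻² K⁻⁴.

For two large parallel gray plates, q = σ(T₁⁴ − T₂⁴) / (1/ε₁ + 1/ε₂ − 1).
1/ε₁ + 1/ε₂ − 1 = 1/0.92 + 1/0.26 − 1 = 3.933.
T₁⁴ − T₂⁴ = 4.69×10^12 − 1.29×10^11 = 4.57×10^12 K⁴.
q = 5.67×10⁻⁸ × 4.57×10^12 / 3.933 = 65800 W/m².

q ≈ 65800 W/m²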